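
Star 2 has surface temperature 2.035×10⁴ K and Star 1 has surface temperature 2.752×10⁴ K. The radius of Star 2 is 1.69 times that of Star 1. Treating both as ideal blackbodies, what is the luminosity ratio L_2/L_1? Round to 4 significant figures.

L ∝ R²T⁴, so L_2/L_1 = (R_2/R_1)²(T_2/T_1)⁴ = (1.69)² × (2.035×10⁴/2.752×10⁴)⁴ = 2.8561 × 0.298995 = 0.8540.

L_2/L_1 ≈ 0.8540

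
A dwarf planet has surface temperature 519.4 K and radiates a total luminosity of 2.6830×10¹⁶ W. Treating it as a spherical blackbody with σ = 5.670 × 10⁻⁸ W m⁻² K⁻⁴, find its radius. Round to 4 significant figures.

R ≈ 7.193×10⁵ m

L = 4πR²σT⁴ ⇒ R = √(L/(4πσT⁴)).
σT⁴ = 4126.59 W/m², so R = √(2.6830×10¹⁶/(4π×4126.59)) = 7.193×10⁵ m.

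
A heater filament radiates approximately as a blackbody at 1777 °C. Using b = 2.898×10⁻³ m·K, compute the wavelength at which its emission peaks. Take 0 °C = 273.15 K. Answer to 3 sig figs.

T = 1777 °C + 273.15 = 2050.15 K.
Wien's displacement law: λ_max = b/T = (2.898×10⁻³ m·K)/(2050.15 K) = 1.414×10⁻⁶ m.
That is 1.41×10³ nm, in the infrared range.

λ_max ≈ 1.41×10³ nm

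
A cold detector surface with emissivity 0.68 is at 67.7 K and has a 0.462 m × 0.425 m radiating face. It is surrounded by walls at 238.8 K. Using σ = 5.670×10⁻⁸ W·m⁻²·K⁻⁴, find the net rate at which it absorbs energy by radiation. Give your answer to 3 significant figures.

Area A = 0.462 × 0.425 = 0.19635 m².
Net radiated power P_net = εσA(T⁴ − T₀⁴) = 0.68×5.670×10⁻⁸×0.19635×(67.7⁴ − 238.8⁴).
T⁴ − T₀⁴ = 2.10065×10⁷ − 3.25190×10⁹ = -3.23089×10⁹ K⁴, so P_net = -24.5 W — negative, meaning a net gain of 24.5 W.

Net gain ≈ 24.5 W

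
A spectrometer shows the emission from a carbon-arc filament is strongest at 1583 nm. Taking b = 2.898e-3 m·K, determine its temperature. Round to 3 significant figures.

Wien's law gives T = b/λ_max = (2.898×10⁻³ m·K)/(1.583×10⁻⁶ m) = 1.83×10³ K.

T ≈ 1.83×10³ K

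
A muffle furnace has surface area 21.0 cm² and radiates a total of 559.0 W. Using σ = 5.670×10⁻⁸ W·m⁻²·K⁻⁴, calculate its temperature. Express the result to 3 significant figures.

Area A = 21.0 cm² = 2.10×10⁻³ m².
P = σAT⁴ ⇒ T = (P/(σA))^(1/4) = (559.0/(5.670×10⁻⁸×2.10×10⁻³))^(1/4) = 1.47×10³ K.

T ≈ 1.47×10³ K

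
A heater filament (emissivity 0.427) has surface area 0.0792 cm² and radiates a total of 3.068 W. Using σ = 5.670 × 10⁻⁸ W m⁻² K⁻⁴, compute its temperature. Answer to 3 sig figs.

T ≈ 2.00×10³ K

Area A = 0.0792 cm² = 7.92×10⁻⁶ m².
P = εσAT⁴ ⇒ T = (P/(εσA))^(1/4) = (3.068/(0.427×5.670×10⁻⁸×7.92×10⁻⁶))^(1/4) = 2.00×10³ K.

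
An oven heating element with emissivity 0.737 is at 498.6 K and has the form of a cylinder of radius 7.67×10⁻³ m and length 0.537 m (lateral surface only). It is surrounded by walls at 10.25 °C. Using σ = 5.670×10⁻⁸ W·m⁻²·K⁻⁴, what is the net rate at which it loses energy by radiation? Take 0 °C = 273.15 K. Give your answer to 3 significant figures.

Net loss ≈ 59.9 W

Surroundings: T = 10.25 °C + 273.15 = 283.40 K.
Lateral area A = 2πrL = 2π×7.67×10⁻³×0.537 = 0.0258791 m².
Net radiated power P_net = εσA(T⁴ − T₀⁴) = 0.737×5.670×10⁻⁸×0.0258791×(498.6⁴ − 283.40⁴).
T⁴ − T₀⁴ = 6.18029×10¹⁰ − 6.45059×10⁹ = 5.53523×10¹⁰ K⁴, so P_net = 59.9 W.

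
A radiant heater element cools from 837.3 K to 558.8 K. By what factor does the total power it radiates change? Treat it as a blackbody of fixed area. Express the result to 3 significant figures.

P ∝ T⁴, so P₂/P₁ = (T₂/T₁)⁴ = (558.8/837.3)⁴ = (0.667383)⁴ = 0.198.

P₂/P₁ ≈ 0.198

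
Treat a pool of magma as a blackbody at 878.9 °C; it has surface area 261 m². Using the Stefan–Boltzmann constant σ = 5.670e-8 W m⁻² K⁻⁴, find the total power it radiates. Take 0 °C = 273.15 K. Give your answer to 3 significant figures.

T = 878.9 °C + 273.15 = 1152.05 K.
Area A = 261 m².
P = σAT⁴ = 5.670×10⁻⁸ × 261 × (1152.05)⁴ = 2.61×10⁷ W.

P ≈ 2.61×10⁷ W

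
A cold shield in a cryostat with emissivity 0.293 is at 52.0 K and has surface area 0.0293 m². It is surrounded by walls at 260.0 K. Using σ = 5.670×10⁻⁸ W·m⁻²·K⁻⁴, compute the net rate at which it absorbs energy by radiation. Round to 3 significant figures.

Net gain ≈ 2.22 W

Area A = 0.0293 m².
Net radiated power P_net = εσA(T⁴ − T₀⁴) = 0.293×5.670×10⁻⁸×0.0293×(52.0⁴ − 260.0⁴).
T⁴ − T₀⁴ = 7.31162×10⁶ − 4.56976×10⁹ = -4.56245×10⁹ K⁴, so P_net = -2.22 W — negative, meaning a net gain of 2.22 W.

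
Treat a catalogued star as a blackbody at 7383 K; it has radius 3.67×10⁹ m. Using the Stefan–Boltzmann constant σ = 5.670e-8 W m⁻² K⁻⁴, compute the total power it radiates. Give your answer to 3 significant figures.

Surface area A = 4πR² = 4π(3.67×10⁹ m)² = 1.69255×10²⁰ m².
P = σAT⁴ = 5.670×10⁻⁸ × 1.69255×10²⁰ × (7383)⁴ = 2.85×10²⁸ W.

P ≈ 2.85×10²⁸ W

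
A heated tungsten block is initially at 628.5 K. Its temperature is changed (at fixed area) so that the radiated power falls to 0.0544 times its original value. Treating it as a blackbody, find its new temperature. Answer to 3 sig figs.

T₂ ≈ 304 K

P ∝ T⁴, so T₂/T₁ = (P₂/P₁)^(1/4) = (0.0544)^(1/4) = 0.482947.
T₂ = 628.5 × 0.482947 = 304 K.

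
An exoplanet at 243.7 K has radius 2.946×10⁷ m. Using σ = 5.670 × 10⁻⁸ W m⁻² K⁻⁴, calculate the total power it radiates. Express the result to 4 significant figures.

P ≈ 2.181×10¹⁸ W

Surface area A = 4πR² = 4π(2.946×10⁷ m)² = 1.09062×10¹⁶ m².
P = σAT⁴ = 5.670×10⁻⁸ × 1.09062×10¹⁶ × (243.7)⁴ = 2.181×10¹⁸ W.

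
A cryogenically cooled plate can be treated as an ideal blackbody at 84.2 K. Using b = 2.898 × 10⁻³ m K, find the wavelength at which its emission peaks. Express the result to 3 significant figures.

λ_max ≈ 34.4 μm

Wien's displacement law: λ_max = b/T = (2.898×10⁻³ m·K)/(84.2 K) = 3.442×10⁻⁵ m.
That is 34.4 μm, in the infrared range.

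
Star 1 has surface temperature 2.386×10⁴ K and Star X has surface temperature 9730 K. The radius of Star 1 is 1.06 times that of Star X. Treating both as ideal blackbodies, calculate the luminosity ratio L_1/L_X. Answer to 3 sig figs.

L_1/L_X ≈ 40.6

L ∝ R²T⁴, so L_1/L_X = (R_1/R_X)²(T_1/T_X)⁴ = (1.06)² × (2.386×10⁴/9730)⁴ = 1.1236 × 36.1602 = 40.6.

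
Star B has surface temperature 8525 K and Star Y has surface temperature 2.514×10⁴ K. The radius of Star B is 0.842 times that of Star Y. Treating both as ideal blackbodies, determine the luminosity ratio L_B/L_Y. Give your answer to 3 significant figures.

L ∝ R²T⁴, so L_B/L_Y = (R_B/R_Y)²(T_B/T_Y)⁴ = (0.842)² × (8525/2.514×10⁴)⁴ = 0.708964 × 0.0132226 = 9.37×10⁻³.

L_B/L_Y ≈ 9.37×10⁻³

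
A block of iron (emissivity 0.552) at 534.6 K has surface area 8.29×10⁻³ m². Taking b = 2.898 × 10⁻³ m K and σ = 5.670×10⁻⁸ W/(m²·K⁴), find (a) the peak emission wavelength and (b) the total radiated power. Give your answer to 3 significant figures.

λ_max ≈ 5.42 μm; P ≈ 21.2 W

(a) λ_max = b/T = 2.898×10⁻³/534.6 = 5.421×10⁻⁶ m = 5.42 μm.
Area A = 8.29×10⁻³ m².
(b) P = εσAT⁴ = 0.552×5.670×10⁻⁸×8.29×10⁻³×(534.6)⁴ = 21.2 W.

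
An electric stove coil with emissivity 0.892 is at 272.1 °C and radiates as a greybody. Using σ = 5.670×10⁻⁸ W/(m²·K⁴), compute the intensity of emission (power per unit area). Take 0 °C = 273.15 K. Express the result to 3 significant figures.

T = 272.1 °C + 273.15 = 545.25 K.
Stefan–Boltzmann: I = εσT⁴ = 0.892 × 5.670×10⁻⁸ × (545.25)⁴ = 4.47×10³ W/m².

I ≈ 4.47×10³ W/m²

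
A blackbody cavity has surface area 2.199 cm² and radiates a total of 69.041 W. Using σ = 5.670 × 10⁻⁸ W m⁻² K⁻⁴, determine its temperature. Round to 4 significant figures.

T ≈ 1534 K

Area A = 2.199 cm² = 2.199×10⁻⁴ m².
P = σAT⁴ ⇒ T = (P/(σA))^(1/4) = (69.041/(5.670×10⁻⁸×2.199×10⁻⁴))^(1/4) = 1534 K.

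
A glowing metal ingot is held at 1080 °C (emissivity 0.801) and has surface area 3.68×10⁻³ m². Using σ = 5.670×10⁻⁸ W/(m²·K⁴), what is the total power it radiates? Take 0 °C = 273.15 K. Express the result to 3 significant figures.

P ≈ 560 W

T = 1080 °C + 273.15 = 1353.15 K.
Area A = 3.68×10⁻³ m².
P = εσAT⁴ = 0.801 × 5.670×10⁻⁸ × 3.68×10⁻³ × (1353.15)⁴ = 560 W.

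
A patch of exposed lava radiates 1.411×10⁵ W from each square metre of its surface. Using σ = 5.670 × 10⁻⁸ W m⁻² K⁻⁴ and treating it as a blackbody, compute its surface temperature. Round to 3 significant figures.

I = σT⁴, so T = (I/σ)^(1/4) = (1.411×10⁵/(5.670×10⁻⁸))^(1/4) = 1.26×10³ K.

T ≈ 1.26×10³ K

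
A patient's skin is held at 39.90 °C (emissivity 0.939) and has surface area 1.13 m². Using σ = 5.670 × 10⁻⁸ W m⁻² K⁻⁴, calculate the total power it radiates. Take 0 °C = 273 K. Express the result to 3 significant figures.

P ≈ 577 W

T = 39.90 °C + 273 = 312.90 K.
Area A = 1.13 m².
P = εσAT⁴ = 0.939 × 5.670×10⁻⁸ × 1.13 × (312.90)⁴ = 577 W.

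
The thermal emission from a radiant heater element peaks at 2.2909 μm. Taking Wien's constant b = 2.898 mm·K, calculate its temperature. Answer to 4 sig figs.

Wien's law gives T = b/λ_max = (2.898×10⁻³ m·K)/(2.2909×10⁻⁶ m) = 1265 K.

T ≈ 1265 K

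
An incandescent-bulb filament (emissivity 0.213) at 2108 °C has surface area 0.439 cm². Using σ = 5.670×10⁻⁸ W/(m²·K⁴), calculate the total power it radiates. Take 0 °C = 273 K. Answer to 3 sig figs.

P ≈ 17.0 W

T = 2108 °C + 273 = 2381 K.
Area A = 0.439 cm² = 4.39×10⁻⁵ m².
P = εσAT⁴ = 0.213 × 5.670×10⁻⁸ × 4.39×10⁻⁵ × (2381)⁴ = 17.0 W.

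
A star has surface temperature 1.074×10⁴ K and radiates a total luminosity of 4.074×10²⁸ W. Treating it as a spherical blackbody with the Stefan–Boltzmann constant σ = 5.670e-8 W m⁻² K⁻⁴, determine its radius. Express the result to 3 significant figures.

L = 4πR²σT⁴ ⇒ R = √(L/(4πσT⁴)).
σT⁴ = 7.54397×10⁸ W/m², so R = √(4.074×10²⁸/(4π×7.54397×10⁸)) = 2.07×10⁹ m.

R ≈ 2.07×10⁹ m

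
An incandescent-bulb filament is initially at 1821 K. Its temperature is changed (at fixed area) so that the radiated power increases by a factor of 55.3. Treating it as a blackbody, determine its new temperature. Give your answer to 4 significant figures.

T₂ ≈ 4966 K

P ∝ T⁴, so T₂/T₁ = (P₂/P₁)^(1/4) = (55.3)^(1/4) = 2.72698.
T₂ = 1821 × 2.72698 = 4966 K.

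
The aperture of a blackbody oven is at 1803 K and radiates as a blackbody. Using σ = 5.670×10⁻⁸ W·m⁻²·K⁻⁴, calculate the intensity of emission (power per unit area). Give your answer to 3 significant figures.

I ≈ 5.99×10⁵ W/m²

Stefan–Boltzmann: I = σT⁴ = 5.670×10⁻⁸ × (1803)⁴ = 5.99×10⁵ W/m².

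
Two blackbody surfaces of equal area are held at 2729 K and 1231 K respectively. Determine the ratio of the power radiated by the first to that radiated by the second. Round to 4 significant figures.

With equal areas, P₁/P₂ = (T₁/T₂)⁴ = (2729/1231)⁴ = 24.15.

P₁/P₂ ≈ 24.15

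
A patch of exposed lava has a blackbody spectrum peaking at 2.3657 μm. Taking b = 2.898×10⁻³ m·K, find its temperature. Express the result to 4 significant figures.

T ≈ 1225 K

Wien's law gives T = b/λ_max = (2.898×10⁻³ m·K)/(2.3657×10⁻⁶ m) = 1225 K.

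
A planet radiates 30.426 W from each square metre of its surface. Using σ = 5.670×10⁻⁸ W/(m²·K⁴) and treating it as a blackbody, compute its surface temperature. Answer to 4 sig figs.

I = σT⁴, so T = (I/σ)^(1/4) = (30.426/(5.670×10⁻⁸))^(1/4) = 152.2 K.

T ≈ 152.2 K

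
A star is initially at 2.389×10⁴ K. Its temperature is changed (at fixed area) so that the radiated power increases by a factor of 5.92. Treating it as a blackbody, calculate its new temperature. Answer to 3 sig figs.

T₂ ≈ 3.73×10⁴ K

P ∝ T⁴, so T₂/T₁ = (P₂/P₁)^(1/4) = (5.92)^(1/4) = 1.55984.
T₂ = 2.389×10⁴ × 1.55984 = 3.73×10⁴ K.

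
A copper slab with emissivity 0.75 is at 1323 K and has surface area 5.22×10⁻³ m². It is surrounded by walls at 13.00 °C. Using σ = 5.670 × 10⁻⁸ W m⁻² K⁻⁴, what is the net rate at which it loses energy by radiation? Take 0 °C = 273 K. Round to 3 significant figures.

Surroundings: T = 13.00 °C + 273 = 286.00 K.
Area A = 5.22×10⁻³ m².
Net radiated power P_net = εσA(T⁴ − T₀⁴) = 0.75×5.670×10⁻⁸×5.22×10⁻³×(1323⁴ − 286.00⁴).
T⁴ − T₀⁴ = 3.06365×10¹² − 6.69059×10⁹ = 3.05696×10¹² K⁴, so P_net = 679 W.

Net loss ≈ 679 W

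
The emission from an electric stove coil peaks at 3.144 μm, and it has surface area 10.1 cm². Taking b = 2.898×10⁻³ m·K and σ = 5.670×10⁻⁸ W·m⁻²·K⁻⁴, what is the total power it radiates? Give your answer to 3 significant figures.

Wien's law: T = b/λ_max = 2.898×10⁻³/3.144×10⁻⁶ = 921.756 K.
Area A = 10.1 cm² = 1.01×10⁻³ m².
Then P = σAT⁴ = 5.670×10⁻⁸×1.01×10⁻³×(921.756)⁴ = 41.3 W.

P ≈ 41.3 W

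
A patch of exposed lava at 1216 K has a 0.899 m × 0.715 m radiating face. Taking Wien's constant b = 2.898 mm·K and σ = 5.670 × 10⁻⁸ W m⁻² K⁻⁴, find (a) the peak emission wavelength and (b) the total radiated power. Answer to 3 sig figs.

(a) λ_max = b/T = 2.898×10⁻³/1216 = 2.383×10⁻⁶ m = 2.38 μm.
Area A = 0.899 × 0.715 = 0.642785 m².
(b) P = σAT⁴ = 5.670×10⁻⁸×0.642785×(1216)⁴ = 7.97×10⁴ W.

λ_max ≈ 2.38 μm; P ≈ 7.97×10⁴ W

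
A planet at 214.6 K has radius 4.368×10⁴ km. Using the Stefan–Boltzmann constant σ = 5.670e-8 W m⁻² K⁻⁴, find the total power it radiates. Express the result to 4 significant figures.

Surface area A = 4πR² = 4π(4.368×10⁷ m)² = 2.39759×10¹⁶ m².
P = σAT⁴ = 5.670×10⁻⁸ × 2.39759×10¹⁶ × (214.6)⁴ = 2.883×10¹⁸ W.

P ≈ 2.883×10¹⁸ W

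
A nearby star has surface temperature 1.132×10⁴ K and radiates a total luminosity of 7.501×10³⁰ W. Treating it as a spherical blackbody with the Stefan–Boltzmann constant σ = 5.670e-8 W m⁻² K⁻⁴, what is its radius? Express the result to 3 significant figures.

L = 4πR²σT⁴ ⇒ R = √(L/(4πσT⁴)).
σT⁴ = 9.31041×10⁸ W/m², so R = √(7.501×10³⁰/(4π×9.31041×10⁸)) = 2.53×10¹⁰ m.

R ≈ 2.53×10¹⁰ m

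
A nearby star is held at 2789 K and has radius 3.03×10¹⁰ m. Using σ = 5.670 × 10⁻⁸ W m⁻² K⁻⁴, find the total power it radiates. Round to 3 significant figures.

Surface area A = 4πR² = 4π(3.03×10¹⁰ m)² = 1.15371×10²² m².
P = σAT⁴ = 5.670×10⁻⁸ × 1.15371×10²² × (2789)⁴ = 3.96×10²⁸ W.

P ≈ 3.96×10²⁸ W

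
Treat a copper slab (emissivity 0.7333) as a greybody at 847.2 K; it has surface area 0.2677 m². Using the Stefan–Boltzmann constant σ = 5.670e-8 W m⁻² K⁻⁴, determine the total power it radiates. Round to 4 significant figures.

Area A = 0.2677 m².
P = εσAT⁴ = 0.7333 × 5.670×10⁻⁸ × 0.2677 × (847.2)⁴ = 5734 W.

P ≈ 5734 W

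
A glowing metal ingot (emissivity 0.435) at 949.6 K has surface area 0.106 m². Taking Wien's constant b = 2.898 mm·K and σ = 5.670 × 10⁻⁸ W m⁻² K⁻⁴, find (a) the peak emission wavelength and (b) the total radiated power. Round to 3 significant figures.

λ_max ≈ 3.05 μm; P ≈ 2.13×10³ W

(a) λ_max = b/T = 2.898×10⁻³/949.6 = 3.052×10⁻⁶ m = 3.05 μm.
Area A = 0.106 m².
(b) P = εσAT⁴ = 0.435×5.670×10⁻⁸×0.106×(949.6)⁴ = 2.13×10³ W.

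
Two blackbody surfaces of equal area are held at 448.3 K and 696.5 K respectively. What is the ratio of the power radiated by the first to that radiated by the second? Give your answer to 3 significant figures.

With equal areas, P₁/P₂ = (T₁/T₂)⁴ = (448.3/696.5)⁴ = 0.172.

P₁/P₂ ≈ 0.172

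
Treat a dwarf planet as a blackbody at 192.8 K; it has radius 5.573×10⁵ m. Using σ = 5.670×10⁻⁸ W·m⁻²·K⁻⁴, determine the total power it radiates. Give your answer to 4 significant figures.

Surface area A = 4πR² = 4π(5.573×10⁵ m)² = 3.90290×10¹² m².
P = σAT⁴ = 5.670×10⁻⁸ × 3.90290×10¹² × (192.8)⁴ = 3.058×10¹⁴ W.

P ≈ 3.058×10¹⁴ W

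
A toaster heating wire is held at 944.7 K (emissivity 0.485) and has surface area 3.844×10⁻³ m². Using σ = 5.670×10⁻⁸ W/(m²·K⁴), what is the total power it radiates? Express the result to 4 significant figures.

P ≈ 84.19 W

Area A = 3.844×10⁻³ m².
P = εσAT⁴ = 0.485 × 5.670×10⁻⁸ × 3.844×10⁻³ × (944.7)⁴ = 84.19 W.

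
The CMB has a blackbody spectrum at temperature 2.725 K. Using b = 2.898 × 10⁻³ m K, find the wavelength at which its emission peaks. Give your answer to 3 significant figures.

λ_max ≈ 1.06 mm

Wien's displacement law: λ_max = b/T = (2.898×10⁻³ m·K)/(2.725 K) = 1.063×10⁻³ m.
That is 1.06 mm, in the microwave range.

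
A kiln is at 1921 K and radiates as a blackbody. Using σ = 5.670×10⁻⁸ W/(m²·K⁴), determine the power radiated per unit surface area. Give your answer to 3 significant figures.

I ≈ 7.72×10⁵ W/m²

Stefan–Boltzmann: I = σT⁴ = 5.670×10⁻⁸ × (1921)⁴ = 7.72×10⁵ W/m².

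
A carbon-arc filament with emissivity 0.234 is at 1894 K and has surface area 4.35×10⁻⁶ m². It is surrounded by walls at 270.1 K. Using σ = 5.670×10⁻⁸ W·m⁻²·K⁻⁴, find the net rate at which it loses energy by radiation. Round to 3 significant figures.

Net loss ≈ 0.742 W

Area A = 4.35×10⁻⁶ m².
Net radiated power P_net = εσA(T⁴ − T₀⁴) = 0.234×5.670×10⁻⁸×4.35×10⁻⁶×(1894⁴ − 270.1⁴).
T⁴ − T₀⁴ = 1.28683×10¹³ − 5.32229×10⁹ = 1.28630×10¹³ K⁴, so P_net = 0.742 W.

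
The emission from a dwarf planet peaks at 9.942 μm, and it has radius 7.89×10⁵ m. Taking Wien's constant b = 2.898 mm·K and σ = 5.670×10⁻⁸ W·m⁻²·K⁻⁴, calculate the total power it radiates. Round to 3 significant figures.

Wien's law: T = b/λ_max = 2.898×10⁻³/9.942×10⁻⁶ = 291.491 K.
Surface area A = 4πR² = 4π(7.89×10⁵ m)² = 7.82283×10¹² m².
Then P = σAT⁴ = 5.670×10⁻⁸×7.82283×10¹²×(291.491)⁴ = 3.20×10¹⁵ W.

P ≈ 3.20×10¹⁵ W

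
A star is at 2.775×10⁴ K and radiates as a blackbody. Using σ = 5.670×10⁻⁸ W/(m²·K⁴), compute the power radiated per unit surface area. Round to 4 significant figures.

I ≈ 3.362×10¹⁰ W/m²

Stefan–Boltzmann: I = σT⁴ = 5.670×10⁻⁸ × (2.775×10⁴)⁴ = 3.362×10¹⁰ W/m².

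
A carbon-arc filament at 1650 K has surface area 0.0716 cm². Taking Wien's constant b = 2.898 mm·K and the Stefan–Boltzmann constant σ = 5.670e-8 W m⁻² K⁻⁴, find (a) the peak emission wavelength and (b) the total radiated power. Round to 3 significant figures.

λ_max ≈ 1.76×10³ nm; P ≈ 3.01 W

(a) λ_max = b/T = 2.898×10⁻³/1650 = 1.756×10⁻⁶ m = 1.76×10³ nm.
Area A = 0.0716 cm² = 7.16×10⁻⁶ m².
(b) P = σAT⁴ = 5.670×10⁻⁸×7.16×10⁻⁶×(1650)⁴ = 3.01 W.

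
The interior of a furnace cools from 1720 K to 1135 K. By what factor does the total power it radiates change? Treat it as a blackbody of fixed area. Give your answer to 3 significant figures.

P ∝ T⁴, so P₂/P₁ = (T₂/T₁)⁴ = (1135/1720)⁴ = (0.659884)⁴ = 0.190.

P₂/P₁ ≈ 0.190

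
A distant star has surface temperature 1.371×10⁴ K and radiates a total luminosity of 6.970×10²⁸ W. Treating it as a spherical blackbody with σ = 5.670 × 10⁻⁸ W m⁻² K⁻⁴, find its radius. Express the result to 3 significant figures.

L = 4πR²σT⁴ ⇒ R = √(L/(4πσT⁴)).
σT⁴ = 2.00324×10⁹ W/m², so R = √(6.970×10²⁸/(4π×2.00324×10⁹)) = 1.66×10⁹ m.

R ≈ 1.66×10⁹ m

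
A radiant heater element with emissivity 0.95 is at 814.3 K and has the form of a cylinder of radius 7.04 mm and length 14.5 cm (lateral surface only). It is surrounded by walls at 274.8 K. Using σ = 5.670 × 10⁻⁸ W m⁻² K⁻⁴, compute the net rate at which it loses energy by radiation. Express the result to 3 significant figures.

Lateral area A = 2πrL = 2π×7.04×10⁻³×0.145 = 6.41388×10⁻³ m².
Net radiated power P_net = εσA(T⁴ − T₀⁴) = 0.95×5.670×10⁻⁸×6.41388×10⁻³×(814.3⁴ − 274.8⁴).
T⁴ − T₀⁴ = 4.39681×10¹¹ − 5.70252×10⁹ = 4.33978×10¹¹ K⁴, so P_net = 150 W.

Net loss ≈ 150 W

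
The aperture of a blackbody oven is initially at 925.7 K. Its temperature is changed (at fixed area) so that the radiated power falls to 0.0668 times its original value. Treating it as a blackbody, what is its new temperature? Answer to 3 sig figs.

T₂ ≈ 471 K

P ∝ T⁴, so T₂/T₁ = (P₂/P₁)^(1/4) = (0.0668)^(1/4) = 0.508387.
T₂ = 925.7 × 0.508387 = 471 K.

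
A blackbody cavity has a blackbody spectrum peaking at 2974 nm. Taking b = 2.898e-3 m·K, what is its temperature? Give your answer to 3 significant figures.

T ≈ 974 K

Wien's law gives T = b/λ_max = (2.898×10⁻³ m·K)/(2.974×10⁻⁶ m) = 974 K.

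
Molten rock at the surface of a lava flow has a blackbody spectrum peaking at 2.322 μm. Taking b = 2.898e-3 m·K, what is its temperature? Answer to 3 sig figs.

Wien's law gives T = b/λ_max = (2.898×10⁻³ m·K)/(2.322×10⁻⁶ m) = 1.25×10³ K.

T ≈ 1.25×10³ K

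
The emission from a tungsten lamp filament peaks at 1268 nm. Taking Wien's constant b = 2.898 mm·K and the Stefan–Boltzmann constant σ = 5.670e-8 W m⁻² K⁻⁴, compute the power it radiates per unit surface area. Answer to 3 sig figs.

Wien's law: T = b/λ_max = 2.898×10⁻³/1.268×10⁻⁶ = 2285.49 K.
Then I = σT⁴ = 5.670×10⁻⁸×(2285.49)⁴ = 1.55×10⁶ W/m².

I ≈ 1.55×10⁶ W/m²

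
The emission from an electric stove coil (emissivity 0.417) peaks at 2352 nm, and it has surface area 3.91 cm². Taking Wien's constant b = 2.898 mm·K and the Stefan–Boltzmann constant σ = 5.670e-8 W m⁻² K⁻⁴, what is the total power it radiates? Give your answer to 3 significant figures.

P ≈ 21.3 W

Wien's law: T = b/λ_max = 2.898×10⁻³/2.352×10⁻⁶ = 1232.14 K.
Area A = 3.91 cm² = 3.91×10⁻⁴ m².
Then P = εσAT⁴ = 0.417×5.670×10⁻⁸×3.91×10⁻⁴×(1232.14)⁴ = 21.3 W.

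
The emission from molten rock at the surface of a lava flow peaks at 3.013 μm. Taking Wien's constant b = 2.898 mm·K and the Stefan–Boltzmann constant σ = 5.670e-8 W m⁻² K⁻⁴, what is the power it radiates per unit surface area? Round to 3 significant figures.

I ≈ 4.85×10⁴ W/m²

Wien's law: T = b/λ_max = 2.898×10⁻³/3.013×10⁻⁶ = 961.832 K.
Then I = σT⁴ = 5.670×10⁻⁸×(961.832)⁴ = 4.85×10⁴ W/m².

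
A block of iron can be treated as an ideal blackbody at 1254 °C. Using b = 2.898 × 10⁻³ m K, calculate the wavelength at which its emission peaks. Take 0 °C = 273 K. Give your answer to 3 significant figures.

T = 1254 °C + 273 = 1527 K.
Wien's displacement law: λ_max = b/T = (2.898×10⁻³ m·K)/(1527 K) = 1.898×10⁻⁶ m.
That is 1.90 μm, in the infrared range.

λ_max ≈ 1.90 μm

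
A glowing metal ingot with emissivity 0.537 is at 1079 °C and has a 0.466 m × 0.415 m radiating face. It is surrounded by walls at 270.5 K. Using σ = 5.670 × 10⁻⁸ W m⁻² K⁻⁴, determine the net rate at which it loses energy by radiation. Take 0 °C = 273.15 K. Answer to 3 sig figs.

Net loss ≈ 1.97×10⁴ W

T = 1079 °C + 273.15 = 1352.15 K.
Area A = 0.466 × 0.415 = 0.19339 m².
Net radiated power P_net = εσA(T⁴ − T₀⁴) = 0.537×5.670×10⁻⁸×0.19339×(1352.15⁴ − 270.5⁴).
T⁴ − T₀⁴ = 3.34272×10¹² − 5.35389×10⁹ = 3.33737×10¹² K⁴, so P_net = 1.97×10⁴ W.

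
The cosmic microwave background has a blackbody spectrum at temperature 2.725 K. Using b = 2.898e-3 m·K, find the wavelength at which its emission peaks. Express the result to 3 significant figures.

Wien's displacement law: λ_max = b/T = (2.898×10⁻³ m·K)/(2.725 K) = 1.063×10⁻³ m.
That is 1.06×10⁻³ m, in the microwave range.

λ_max ≈ 1.06×10⁻³ m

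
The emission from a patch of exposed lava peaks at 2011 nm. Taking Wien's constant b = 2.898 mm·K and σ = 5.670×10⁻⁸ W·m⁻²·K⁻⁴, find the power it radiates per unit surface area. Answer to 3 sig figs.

I ≈ 2.45×10⁵ W/m²

Wien's law: T = b/λ_max = 2.898×10⁻³/2.011×10⁻⁶ = 1441.07 K.
Then I = σT⁴ = 5.670×10⁻⁸×(1441.07)⁴ = 2.45×10⁵ W/m².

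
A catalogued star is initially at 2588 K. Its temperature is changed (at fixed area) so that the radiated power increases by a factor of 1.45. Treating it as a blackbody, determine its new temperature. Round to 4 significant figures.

P ∝ T⁴, so T₂/T₁ = (P₂/P₁)^(1/4) = (1.45)^(1/4) = 1.09734.
T₂ = 2588 × 1.09734 = 2840 K.

T₂ ≈ 2840 K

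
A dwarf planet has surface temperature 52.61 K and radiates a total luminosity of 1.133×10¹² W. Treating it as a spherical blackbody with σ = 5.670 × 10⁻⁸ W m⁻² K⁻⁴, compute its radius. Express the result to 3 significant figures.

L = 4πR²σT⁴ ⇒ R = √(L/(4πσT⁴)).
σT⁴ = 0.434366 W/m², so R = √(1.133×10¹²/(4π×0.434366)) = 4.56×10⁵ m.

R ≈ 4.56×10⁵ m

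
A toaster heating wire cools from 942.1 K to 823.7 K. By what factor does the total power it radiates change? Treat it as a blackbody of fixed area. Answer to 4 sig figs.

P₂/P₁ ≈ 0.5844

P ∝ T⁴, so P₂/P₁ = (T₂/T₁)⁴ = (823.7/942.1)⁴ = (0.874323)⁴ = 0.5844.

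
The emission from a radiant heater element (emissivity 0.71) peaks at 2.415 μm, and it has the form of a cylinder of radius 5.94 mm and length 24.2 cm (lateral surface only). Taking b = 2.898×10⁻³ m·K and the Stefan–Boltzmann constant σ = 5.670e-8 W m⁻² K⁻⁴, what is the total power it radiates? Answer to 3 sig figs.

Wien's law: T = b/λ_max = 2.898×10⁻³/2.415×10⁻⁶ = 1200.00 K.
Lateral area A = 2πrL = 2π×5.94×10⁻³×0.242 = 9.03195×10⁻³ m².
Then P = εσAT⁴ = 0.71×5.670×10⁻⁸×9.03195×10⁻³×(1200.00)⁴ = 754 W.

P ≈ 754 W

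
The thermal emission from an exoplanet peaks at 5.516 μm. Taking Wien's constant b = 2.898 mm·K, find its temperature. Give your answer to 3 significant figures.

Wien's law gives T = b/λ_max = (2.898×10⁻³ m·K)/(5.516×10⁻⁶ m) = 525 K.

T ≈ 525 K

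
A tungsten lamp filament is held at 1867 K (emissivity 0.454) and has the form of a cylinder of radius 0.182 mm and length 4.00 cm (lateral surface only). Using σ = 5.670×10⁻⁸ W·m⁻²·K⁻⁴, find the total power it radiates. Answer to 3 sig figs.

Lateral area A = 2πrL = 2π×1.82×10⁻⁴×0.0400 = 4.57416×10⁻⁵ m².
P = εσAT⁴ = 0.454 × 5.670×10⁻⁸ × 4.57416×10⁻⁵ × (1867)⁴ = 14.3 W.

P ≈ 14.3 W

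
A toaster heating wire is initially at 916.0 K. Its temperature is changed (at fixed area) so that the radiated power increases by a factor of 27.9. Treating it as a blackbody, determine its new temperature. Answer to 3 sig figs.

P ∝ T⁴, so T₂/T₁ = (P₂/P₁)^(1/4) = (27.9)^(1/4) = 2.29827.
T₂ = 916.0 × 2.29827 = 2.11×10³ K.

T₂ ≈ 2.11×10³ K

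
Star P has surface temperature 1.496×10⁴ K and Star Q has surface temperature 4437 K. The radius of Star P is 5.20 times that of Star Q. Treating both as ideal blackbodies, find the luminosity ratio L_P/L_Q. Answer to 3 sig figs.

L_P/L_Q ≈ 3.49×10³

L ∝ R²T⁴, so L_P/L_Q = (R_P/R_Q)²(T_P/T_Q)⁴ = (5.20)² × (1.496×10⁴/4437)⁴ = 27.04 × 129.232 = 3.49×10³.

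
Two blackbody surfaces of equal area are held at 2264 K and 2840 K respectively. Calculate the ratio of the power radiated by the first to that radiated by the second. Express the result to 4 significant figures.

P₁/P₂ ≈ 0.4039

With equal areas, P₁/P₂ = (T₁/T₂)⁴ = (2264/2840)⁴ = 0.4039.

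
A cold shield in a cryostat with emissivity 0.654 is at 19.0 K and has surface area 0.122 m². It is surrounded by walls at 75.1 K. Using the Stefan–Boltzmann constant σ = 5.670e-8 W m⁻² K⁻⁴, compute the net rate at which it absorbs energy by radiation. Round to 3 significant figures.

Net gain ≈ 0.143 W

Area A = 0.122 m².
Net radiated power P_net = εσA(T⁴ − T₀⁴) = 0.654×5.670×10⁻⁸×0.122×(19.0⁴ − 75.1⁴).
T⁴ − T₀⁴ = 1.30321×10⁵ − 3.18097×10⁷ = -3.16794×10⁷ K⁴, so P_net = -0.143 W — negative, meaning a net gain of 0.143 W.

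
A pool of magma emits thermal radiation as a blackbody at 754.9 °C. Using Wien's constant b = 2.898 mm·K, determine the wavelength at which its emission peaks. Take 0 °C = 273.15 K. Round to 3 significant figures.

λ_max ≈ 2.82×10³ nm

T = 754.9 °C + 273.15 = 1028.05 K.
Wien's displacement law: λ_max = b/T = (2.898×10⁻³ m·K)/(1028.05 K) = 2.819×10⁻⁶ m.
That is 2.82×10³ nm, in the infrared range.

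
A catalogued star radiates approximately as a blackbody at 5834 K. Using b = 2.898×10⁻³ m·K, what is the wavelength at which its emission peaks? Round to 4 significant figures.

Wien's displacement law: λ_max = b/T = (2.898×10⁻³ m·K)/(5834 K) = 4.9674×10⁻⁷ m.
That is 496.7 nm, in the visible range.

λ_max ≈ 496.7 nm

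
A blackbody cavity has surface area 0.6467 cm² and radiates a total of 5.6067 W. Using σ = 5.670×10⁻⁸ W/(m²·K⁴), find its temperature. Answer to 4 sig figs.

T ≈ 1112 K

Area A = 0.6467 cm² = 6.467×10⁻⁵ m².
P = σAT⁴ ⇒ T = (P/(σA))^(1/4) = (5.6067/(5.670×10⁻⁸×6.467×10⁻⁵))^(1/4) = 1112 K.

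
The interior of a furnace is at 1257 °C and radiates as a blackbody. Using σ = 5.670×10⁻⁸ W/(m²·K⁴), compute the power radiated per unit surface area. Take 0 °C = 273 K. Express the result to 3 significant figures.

I ≈ 3.11×10⁵ W/m²

T = 1257 °C + 273 = 1530 K.
Stefan–Boltzmann: I = σT⁴ = 5.670×10⁻⁸ × (1530)⁴ = 3.11×10⁵ W/m².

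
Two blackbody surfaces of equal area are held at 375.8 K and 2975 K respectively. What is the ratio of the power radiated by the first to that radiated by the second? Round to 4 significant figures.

P₁/P₂ ≈ 2.546×10⁻⁴

With equal areas, P₁/P₂ = (T₁/T₂)⁴ = (375.8/2975)⁴ = 2.546×10⁻⁴.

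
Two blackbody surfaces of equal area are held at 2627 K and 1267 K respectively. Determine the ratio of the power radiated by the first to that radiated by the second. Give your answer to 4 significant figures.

P₁/P₂ ≈ 18.48

With equal areas, P₁/P₂ = (T₁/T₂)⁴ = (2627/1267)⁴ = 18.48.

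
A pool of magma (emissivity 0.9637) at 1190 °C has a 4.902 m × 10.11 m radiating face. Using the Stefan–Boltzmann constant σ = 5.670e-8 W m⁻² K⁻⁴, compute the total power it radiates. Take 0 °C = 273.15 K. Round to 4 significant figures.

T = 1190 °C + 273.15 = 1463.15 K.
Area A = 4.902 × 10.11 = 49.5592 m².
P = εσAT⁴ = 0.9637 × 5.670×10⁻⁸ × 49.5592 × (1463.15)⁴ = 1.241×10⁷ W.

P ≈ 1.241×10⁷ W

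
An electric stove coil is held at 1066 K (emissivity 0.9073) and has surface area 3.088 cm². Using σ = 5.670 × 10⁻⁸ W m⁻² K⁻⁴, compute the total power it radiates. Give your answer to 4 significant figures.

P ≈ 20.51 W

Area A = 3.088 cm² = 3.088×10⁻⁴ m².
P = εσAT⁴ = 0.9073 × 5.670×10⁻⁸ × 3.088×10⁻⁴ × (1066)⁴ = 20.51 W.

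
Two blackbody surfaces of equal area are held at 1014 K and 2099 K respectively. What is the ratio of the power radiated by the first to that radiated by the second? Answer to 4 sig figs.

With equal areas, P₁/P₂ = (T₁/T₂)⁴ = (1014/2099)⁴ = 0.05446.

P₁/P₂ ≈ 0.05446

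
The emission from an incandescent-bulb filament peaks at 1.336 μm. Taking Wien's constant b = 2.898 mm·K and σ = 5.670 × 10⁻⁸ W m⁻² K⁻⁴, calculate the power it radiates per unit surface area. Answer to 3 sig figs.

I ≈ 1.26×10⁶ W/m²

Wien's law: T = b/λ_max = 2.898×10⁻³/1.336×10⁻⁶ = 2169.16 K.
Then I = σT⁴ = 5.670×10⁻⁸×(2169.16)⁴ = 1.26×10⁶ W/m².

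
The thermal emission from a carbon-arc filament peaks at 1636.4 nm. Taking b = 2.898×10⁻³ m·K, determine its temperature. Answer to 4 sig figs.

T ≈ 1771 K

Wien's law gives T = b/λ_max = (2.898×10⁻³ m·K)/(1.6364×10⁻⁶ m) = 1771 K.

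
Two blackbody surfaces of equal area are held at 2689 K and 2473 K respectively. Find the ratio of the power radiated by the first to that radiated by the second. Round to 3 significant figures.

P₁/P₂ ≈ 1.40

With equal areas, P₁/P₂ = (T₁/T₂)⁴ = (2689/2473)⁴ = 1.40.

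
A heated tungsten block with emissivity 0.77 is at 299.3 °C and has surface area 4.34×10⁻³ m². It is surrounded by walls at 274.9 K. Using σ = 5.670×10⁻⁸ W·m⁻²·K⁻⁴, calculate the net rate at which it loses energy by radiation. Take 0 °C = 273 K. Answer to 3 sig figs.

Net loss ≈ 19.2 W

T = 299.3 °C + 273 = 572.3 K.
Area A = 4.34×10⁻³ m².
Net radiated power P_net = εσA(T⁴ − T₀⁴) = 0.77×5.670×10⁻⁸×4.34×10⁻³×(572.3⁴ − 274.9⁴).
T⁴ − T₀⁴ = 1.07274×10¹¹ − 5.71083×10⁹ = 1.01563×10¹¹ K⁴, so P_net = 19.2 W.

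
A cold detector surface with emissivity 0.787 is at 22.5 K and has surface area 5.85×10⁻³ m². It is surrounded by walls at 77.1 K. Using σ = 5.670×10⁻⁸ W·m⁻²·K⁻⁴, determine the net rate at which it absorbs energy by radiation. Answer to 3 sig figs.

Net gain ≈ 9.16×10⁻³ W

Area A = 5.85×10⁻³ m².
Net radiated power P_net = εσA(T⁴ − T₀⁴) = 0.787×5.670×10⁻⁸×5.85×10⁻³×(22.5⁴ − 77.1⁴).
T⁴ − T₀⁴ = 2.56289×10⁵ − 3.53360×10⁷ = -3.50797×10⁷ K⁴, so P_net = -9.16×10⁻³ W — negative, meaning a net gain of 9.16×10⁻³ W.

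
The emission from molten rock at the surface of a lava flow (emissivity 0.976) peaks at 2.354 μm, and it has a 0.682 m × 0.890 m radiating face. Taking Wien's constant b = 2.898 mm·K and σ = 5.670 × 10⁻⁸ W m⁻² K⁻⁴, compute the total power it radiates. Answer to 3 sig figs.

P ≈ 7.72×10⁴ W

Wien's law: T = b/λ_max = 2.898×10⁻³/2.354×10⁻⁶ = 1231.10 K.
Area A = 0.682 × 0.890 = 0.60698 m².
Then P = εσAT⁴ = 0.976×5.670×10⁻⁸×0.60698×(1231.10)⁴ = 7.72×10⁴ W.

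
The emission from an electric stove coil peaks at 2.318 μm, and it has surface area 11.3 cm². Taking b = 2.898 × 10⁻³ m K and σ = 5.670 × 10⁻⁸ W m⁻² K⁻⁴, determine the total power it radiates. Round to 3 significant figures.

Wien's law: T = b/λ_max = 2.898×10⁻³/2.318×10⁻⁶ = 1250.22 K.
Area A = 11.3 cm² = 1.13×10⁻³ m².
Then P = σAT⁴ = 5.670×10⁻⁸×1.13×10⁻³×(1250.22)⁴ = 157 W.

P ≈ 157 W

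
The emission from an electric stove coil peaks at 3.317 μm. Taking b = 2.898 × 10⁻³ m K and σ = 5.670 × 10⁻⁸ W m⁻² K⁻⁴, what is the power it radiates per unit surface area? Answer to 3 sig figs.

Wien's law: T = b/λ_max = 2.898×10⁻³/3.317×10⁻⁶ = 873.681 K.
Then I = σT⁴ = 5.670×10⁻⁸×(873.681)⁴ = 3.30×10⁴ W/m².

I ≈ 3.30×10⁴ W/m²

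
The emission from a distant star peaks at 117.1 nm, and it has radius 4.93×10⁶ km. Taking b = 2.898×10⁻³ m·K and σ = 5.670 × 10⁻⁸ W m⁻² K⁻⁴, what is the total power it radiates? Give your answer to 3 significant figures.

P ≈ 6.50×10³⁰ W

Wien's law: T = b/λ_max = 2.898×10⁻³/1.171×10⁻⁷ = 24748.1 K.
Surface area A = 4πR² = 4π(4.93×10⁹ m)² = 3.05424×10²⁰ m².
Then P = σAT⁴ = 5.670×10⁻⁸×3.05424×10²⁰×(24748.1)⁴ = 6.50×10³⁰ W.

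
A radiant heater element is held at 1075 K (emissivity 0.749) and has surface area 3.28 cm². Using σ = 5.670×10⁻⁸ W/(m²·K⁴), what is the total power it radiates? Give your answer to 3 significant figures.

P ≈ 18.6 W

Area A = 3.28 cm² = 3.28×10⁻⁴ m².
P = εσAT⁴ = 0.749 × 5.670×10⁻⁸ × 3.28×10⁻⁴ × (1075)⁴ = 18.6 W.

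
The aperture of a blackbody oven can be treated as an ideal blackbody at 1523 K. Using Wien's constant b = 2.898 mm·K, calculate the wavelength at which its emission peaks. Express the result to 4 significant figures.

Wien's displacement law: λ_max = b/T = (2.898×10⁻³ m·K)/(1523 K) = 1.9028×10⁻⁶ m.
That is 1903 nm, in the infrared range.

λ_max ≈ 1903 nm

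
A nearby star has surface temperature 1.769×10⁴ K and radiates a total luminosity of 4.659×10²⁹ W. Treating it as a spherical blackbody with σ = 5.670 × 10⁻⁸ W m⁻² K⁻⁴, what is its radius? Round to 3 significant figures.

R ≈ 2.58×10⁹ m

L = 4πR²σT⁴ ⇒ R = √(L/(4πσT⁴)).
σT⁴ = 5.55257×10⁹ W/m², so R = √(4.659×10²⁹/(4π×5.55257×10⁹)) = 2.58×10⁹ m.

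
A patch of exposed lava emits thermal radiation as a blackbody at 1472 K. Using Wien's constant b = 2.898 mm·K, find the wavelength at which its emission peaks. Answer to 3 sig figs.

λ_max ≈ 1.97×10³ nm

Wien's displacement law: λ_max = b/T = (2.898×10⁻³ m·K)/(1472 K) = 1.969×10⁻⁶ m.
That is 1.97×10³ nm, in the infrared range.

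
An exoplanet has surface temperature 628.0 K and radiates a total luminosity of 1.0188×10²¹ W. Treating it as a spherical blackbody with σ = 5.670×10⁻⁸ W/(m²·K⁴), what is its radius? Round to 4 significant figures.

L = 4πR²σT⁴ ⇒ R = √(L/(4πσT⁴)).
σT⁴ = 8819.05 W/m², so R = √(1.0188×10²¹/(4π×8819.05)) = 9.588×10⁷ m.

R ≈ 9.588×10⁷ m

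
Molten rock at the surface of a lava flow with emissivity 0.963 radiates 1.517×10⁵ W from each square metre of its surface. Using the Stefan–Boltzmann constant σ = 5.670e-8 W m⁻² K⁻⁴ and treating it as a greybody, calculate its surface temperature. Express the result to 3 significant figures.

T ≈ 1.29×10³ K

I = εσT⁴, so T = (I/εσ)^(1/4) = (1.517×10⁵/(0.963×5.670×10⁻⁸))^(1/4) = 1.29×10³ K.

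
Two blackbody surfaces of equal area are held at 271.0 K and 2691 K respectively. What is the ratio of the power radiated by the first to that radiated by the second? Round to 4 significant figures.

P₁/P₂ ≈ 1.029×10⁻⁴

With equal areas, P₁/P₂ = (T₁/T₂)⁴ = (271.0/2691)⁴ = 1.029×10⁻⁴.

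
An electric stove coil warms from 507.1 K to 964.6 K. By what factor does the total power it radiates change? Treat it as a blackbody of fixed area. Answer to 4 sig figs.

P₂/P₁ ≈ 13.09

P ∝ T⁴, so P₂/P₁ = (T₂/T₁)⁴ = (964.6/507.1)⁴ = (1.90219)⁴ = 13.09.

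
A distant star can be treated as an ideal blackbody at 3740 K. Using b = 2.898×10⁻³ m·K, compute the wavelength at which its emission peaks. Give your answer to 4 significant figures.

λ_max ≈ 774.9 nm

Wien's displacement law: λ_max = b/T = (2.898×10⁻³ m·K)/(3740 K) = 7.7487×10⁻⁷ m.
That is 774.9 nm, in the infrared range.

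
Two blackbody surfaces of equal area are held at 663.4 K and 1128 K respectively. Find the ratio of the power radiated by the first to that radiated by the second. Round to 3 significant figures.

With equal areas, P₁/P₂ = (T₁/T₂)⁴ = (663.4/1128)⁴ = 0.120.

P₁/P₂ ≈ 0.120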